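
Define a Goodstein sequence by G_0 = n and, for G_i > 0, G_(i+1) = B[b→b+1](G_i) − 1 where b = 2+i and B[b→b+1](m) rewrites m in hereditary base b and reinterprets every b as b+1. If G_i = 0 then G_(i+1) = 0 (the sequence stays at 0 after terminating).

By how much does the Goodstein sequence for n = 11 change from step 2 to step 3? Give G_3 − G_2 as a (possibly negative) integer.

14600

i=0: 11 = 2^(2 + 1) + 2 + 1 (b=2); 2→3: 3^(3 + 1) + 3 + 1 = 85; 85−1 = 84
i=1: 84 = 3^(3 + 1) + 3 (b=3); 3→4: 4^(4 + 1) + 4 = 1028; 1028−1 = 1027
i=2: 1027 = 4^(4 + 1) + 3 (b=4); 4→5: 5^(5 + 1) + 3 = 15628; 15628−1 = 15627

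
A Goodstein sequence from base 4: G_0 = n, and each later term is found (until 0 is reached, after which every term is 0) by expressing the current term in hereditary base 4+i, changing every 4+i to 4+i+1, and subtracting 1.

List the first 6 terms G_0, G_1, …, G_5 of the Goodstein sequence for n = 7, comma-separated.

step 0: 7 = 4 + 3; sub 5 for 4: 5 + 3; = 8; G_1 = 8−1 = 7
step 1: 7 = 5 + 2; sub 6 for 5: 6 + 2; = 8; G_2 = 8−1 = 7
step 2: 7 = 6 + 1; sub 7 for 6: 7 + 1; = 8; G_3 = 8−1 = 7
step 3: 7 = 7; sub 8 for 7: 8; = 8; G_4 = 8−1 = 7
step 4: 7 = 7; sub 9 for 8: 7; = 7; G_5 = 7−1 = 6

7, 7, 7, 7, 7, 6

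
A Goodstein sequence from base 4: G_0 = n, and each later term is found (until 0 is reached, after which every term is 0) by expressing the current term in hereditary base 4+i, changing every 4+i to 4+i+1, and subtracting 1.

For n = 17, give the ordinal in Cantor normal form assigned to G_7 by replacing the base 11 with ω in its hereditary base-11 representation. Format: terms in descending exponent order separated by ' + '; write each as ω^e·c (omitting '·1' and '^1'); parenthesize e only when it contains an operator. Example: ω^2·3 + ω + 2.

base 4: 17 = 4^2 + 1; at 5: 5^2 + 1 = 26; next = 25
base 5: 25 = 5^2; at 6: 6^2 = 36; next = 35
base 6: 35 = 5·6 + 5; at 7: 5·7 + 5 = 40; next = 39
base 7: 39 = 5·7 + 4; at 8: 5·8 + 4 = 44; next = 43
base 8: 43 = 5·8 + 3; at 9: 5·9 + 3 = 48; next = 47
base 9: 47 = 5·9 + 2; at 10: 5·10 + 2 = 52; next = 51
base 10: 51 = 5·10 + 1; at 11: 5·11 + 1 = 56; next = 55

ω·5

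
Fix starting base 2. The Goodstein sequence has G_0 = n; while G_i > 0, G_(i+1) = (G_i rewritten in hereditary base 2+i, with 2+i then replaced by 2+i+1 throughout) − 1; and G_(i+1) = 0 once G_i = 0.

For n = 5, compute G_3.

step 0: 5 = 2^2 + 1; sub 3 for 2: 3^3 + 1; = 28; G_1 = 28−1 = 27
step 1: 27 = 3^3; sub 4 for 3: 4^4; = 256; G_2 = 256−1 = 255
step 2: 255 = 3·4^3 + 3·4^2 + 3·4 + 3; sub 5 for 4: 3·5^3 + 3·5^2 + 3·5 + 3; = 468; G_3 = 468−1 = 467
step 3: 467 = 3·5^3 + 3·5^2 + 3·5 + 2; sub 6 for 5: 3·6^3 + 3·6^2 + 3·6 + 2; = 776; G_4 = 776−1 = 775

467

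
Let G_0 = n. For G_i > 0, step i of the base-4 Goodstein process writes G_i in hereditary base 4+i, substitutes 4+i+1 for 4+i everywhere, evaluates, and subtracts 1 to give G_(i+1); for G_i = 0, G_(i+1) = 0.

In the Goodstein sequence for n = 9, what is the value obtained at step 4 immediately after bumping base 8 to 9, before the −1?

[0] 9 ≡ 2·4 + 1 (base 4). Lift 5: 11. −1: 10.
[1] 10 ≡ 2·5 (base 5). Lift 6: 12. −1: 11.
[2] 11 ≡ 6 + 5 (base 6). Lift 7: 12. −1: 11.
[3] 11 ≡ 7 + 4 (base 7). Lift 8: 12. −1: 11.
[4] 11 ≡ 8 + 3 (base 8). Lift 9: 12. −1: 11.

12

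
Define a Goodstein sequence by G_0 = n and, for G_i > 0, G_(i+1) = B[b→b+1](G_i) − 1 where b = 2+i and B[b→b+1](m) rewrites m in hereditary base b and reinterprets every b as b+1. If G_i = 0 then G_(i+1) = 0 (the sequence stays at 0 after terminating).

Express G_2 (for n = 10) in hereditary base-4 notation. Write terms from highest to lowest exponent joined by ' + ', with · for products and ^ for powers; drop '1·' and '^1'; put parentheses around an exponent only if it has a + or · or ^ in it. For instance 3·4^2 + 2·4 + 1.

4^(4 + 1) + 1

10 —HB2→ 2^(2 + 1) + 2 —bump→ 3^(3 + 1) + 3 = 84 —(−1)→ 83
83 —HB3→ 3^(3 + 1) + 2 —bump→ 4^(4 + 1) + 2 = 1026 —(−1)→ 1025
1025 —HB4→ 4^(4 + 1) + 1 —bump→ 5^(5 + 1) + 1 = 15626 —(−1)→ 15625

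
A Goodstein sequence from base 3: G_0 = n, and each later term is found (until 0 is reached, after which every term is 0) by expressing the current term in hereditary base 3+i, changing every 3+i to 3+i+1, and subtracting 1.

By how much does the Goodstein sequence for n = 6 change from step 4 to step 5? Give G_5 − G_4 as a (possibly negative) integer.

0

G_0 = 6. HB_3(6) = 2·3. Bump = 8. G_1 = 7.
G_1 = 7. HB_4(7) = 4 + 3. Bump = 8. G_2 = 7.
G_2 = 7. HB_5(7) = 5 + 2. Bump = 8. G_3 = 7.
G_3 = 7. HB_6(7) = 6 + 1. Bump = 8. G_4 = 7.
G_4 = 7. HB_7(7) = 7. Bump = 8. G_5 = 7.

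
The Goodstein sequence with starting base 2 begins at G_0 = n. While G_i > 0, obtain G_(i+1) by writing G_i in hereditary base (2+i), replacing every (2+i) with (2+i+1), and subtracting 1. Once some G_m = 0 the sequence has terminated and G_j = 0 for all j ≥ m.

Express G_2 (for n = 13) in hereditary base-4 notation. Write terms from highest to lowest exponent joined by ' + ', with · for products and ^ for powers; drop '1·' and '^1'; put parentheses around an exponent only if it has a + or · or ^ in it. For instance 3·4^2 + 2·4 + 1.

base 2: 13 = 2^(2 + 1) + 2^2 + 1; at 3: 3^(3 + 1) + 3^3 + 1 = 109; next = 108
base 3: 108 = 3^(3 + 1) + 3^3; at 4: 4^(4 + 1) + 4^4 = 1280; next = 1279
base 4: 1279 = 4^(4 + 1) + 3·4^3 + 3·4^2 + 3·4 + 3; at 5: 5^(5 + 1) + 3·5^3 + 3·5^2 + 3·5 + 3 = 16093; next = 16092

4^(4 + 1) + 3·4^3 + 3·4^2 + 3·4 + 3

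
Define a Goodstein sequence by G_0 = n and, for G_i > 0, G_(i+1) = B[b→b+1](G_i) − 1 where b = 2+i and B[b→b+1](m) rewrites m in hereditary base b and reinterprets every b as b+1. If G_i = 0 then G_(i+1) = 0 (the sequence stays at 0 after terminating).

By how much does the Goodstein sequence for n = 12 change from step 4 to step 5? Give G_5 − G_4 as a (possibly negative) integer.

5484891

12 —HB2→ 2^(2 + 1) + 2^2 —bump→ 3^(3 + 1) + 3^3 = 108 —(−1)→ 107
107 —HB3→ 3^(3 + 1) + 2·3^2 + 2·3 + 2 —bump→ 4^(4 + 1) + 2·4^2 + 2·4 + 2 = 1066 —(−1)→ 1065
1065 —HB4→ 4^(4 + 1) + 2·4^2 + 2·4 + 1 —bump→ 5^(5 + 1) + 2·5^2 + 2·5 + 1 = 15686 —(−1)→ 15685
15685 —HB5→ 5^(5 + 1) + 2·5^2 + 2·5 —bump→ 6^(6 + 1) + 2·6^2 + 2·6 = 280020 —(−1)→ 280019
280019 —HB6→ 6^(6 + 1) + 2·6^2 + 6 + 5 —bump→ 7^(7 + 1) + 2·7^2 + 7 + 5 = 5764911 —(−1)→ 5764910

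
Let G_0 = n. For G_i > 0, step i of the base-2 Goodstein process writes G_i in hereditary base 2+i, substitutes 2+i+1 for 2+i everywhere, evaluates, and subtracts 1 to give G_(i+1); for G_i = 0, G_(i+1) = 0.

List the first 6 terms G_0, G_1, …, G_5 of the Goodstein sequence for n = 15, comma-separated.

15, 111, 1283, 18752, 326593, 6588344

G_0=15  [base 2] 2^(2 + 1) + 2^2 + 2 + 1  →[2↦3]→  3^(3 + 1) + 3^3 + 3 + 1 = 112  −1 ⇒ G_1=111
G_1=111  [base 3] 3^(3 + 1) + 3^3 + 3  →[3↦4]→  4^(4 + 1) + 4^4 + 4 = 1284  −1 ⇒ G_2=1283
G_2=1283  [base 4] 4^(4 + 1) + 4^4 + 3  →[4↦5]→  5^(5 + 1) + 5^5 + 3 = 18753  −1 ⇒ G_3=18752
G_3=18752  [base 5] 5^(5 + 1) + 5^5 + 2  →[5↦6]→  6^(6 + 1) + 6^6 + 2 = 326594  −1 ⇒ G_4=326593
G_4=326593  [base 6] 6^(6 + 1) + 6^6 + 1  →[6↦7]→  7^(7 + 1) + 7^7 + 1 = 6588345  −1 ⇒ G_5=6588344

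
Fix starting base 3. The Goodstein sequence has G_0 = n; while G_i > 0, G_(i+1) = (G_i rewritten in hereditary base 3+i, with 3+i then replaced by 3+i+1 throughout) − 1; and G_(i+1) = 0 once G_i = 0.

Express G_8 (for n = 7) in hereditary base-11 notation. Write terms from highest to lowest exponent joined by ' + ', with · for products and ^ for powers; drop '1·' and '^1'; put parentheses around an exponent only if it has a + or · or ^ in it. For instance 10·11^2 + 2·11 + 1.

8

step 0: 7 = 2·3 + 1; sub 4 for 3: 2·4 + 1; = 9; G_1 = 9−1 = 8
step 1: 8 = 2·4; sub 5 for 4: 2·5; = 10; G_2 = 10−1 = 9
step 2: 9 = 5 + 4; sub 6 for 5: 6 + 4; = 10; G_3 = 10−1 = 9
step 3: 9 = 6 + 3; sub 7 for 6: 7 + 3; = 10; G_4 = 10−1 = 9
step 4: 9 = 7 + 2; sub 8 for 7: 8 + 2; = 10; G_5 = 10−1 = 9
step 5: 9 = 8 + 1; sub 9 for 8: 9 + 1; = 10; G_6 = 10−1 = 9
step 6: 9 = 9; sub 10 for 9: 10; = 10; G_7 = 10−1 = 9
step 7: 9 = 9; sub 11 for 10: 9; = 9; G_8 = 9−1 = 8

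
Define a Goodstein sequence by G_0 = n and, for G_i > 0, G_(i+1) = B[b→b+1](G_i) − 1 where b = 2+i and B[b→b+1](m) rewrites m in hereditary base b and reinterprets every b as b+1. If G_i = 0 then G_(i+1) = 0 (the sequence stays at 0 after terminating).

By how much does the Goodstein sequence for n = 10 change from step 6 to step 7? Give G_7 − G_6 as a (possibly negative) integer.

1853361269

step 0: 10 = 2^(2 + 1) + 2; sub 3 for 2: 3^(3 + 1) + 3; = 84; G_1 = 84−1 = 83
step 1: 83 = 3^(3 + 1) + 2; sub 4 for 3: 4^(4 + 1) + 2; = 1026; G_2 = 1026−1 = 1025
step 2: 1025 = 4^(4 + 1) + 1; sub 5 for 4: 5^(5 + 1) + 1; = 15626; G_3 = 15626−1 = 15625
step 3: 15625 = 5^(5 + 1); sub 6 for 5: 6^(6 + 1); = 279936; G_4 = 279936−1 = 279935
step 4: 279935 = 5·6^6 + 5·6^5 + 5·6^4 + 5·6^3 + 5·6^2 + 5·6 + 5; sub 7 for 6: 5·7^7 + 5·7^5 + 5·7^4 + 5·7^3 + 5·7^2 + 5·7 + 5; = 4215755; G_5 = 4215755−1 = 4215754
step 5: 4215754 = 5·7^7 + 5·7^5 + 5·7^4 + 5·7^3 + 5·7^2 + 5·7 + 4; sub 8 for 7: 5·8^8 + 5·8^5 + 5·8^4 + 5·8^3 + 5·8^2 + 5·8 + 4; = 84073324; G_6 = 84073324−1 = 84073323
step 6: 84073323 = 5·8^8 + 5·8^5 + 5·8^4 + 5·8^3 + 5·8^2 + 5·8 + 3; sub 9 for 8: 5·9^9 + 5·9^5 + 5·9^4 + 5·9^3 + 5·9^2 + 5·9 + 3; = 1937434593; G_7 = 1937434593−1 = 1937434592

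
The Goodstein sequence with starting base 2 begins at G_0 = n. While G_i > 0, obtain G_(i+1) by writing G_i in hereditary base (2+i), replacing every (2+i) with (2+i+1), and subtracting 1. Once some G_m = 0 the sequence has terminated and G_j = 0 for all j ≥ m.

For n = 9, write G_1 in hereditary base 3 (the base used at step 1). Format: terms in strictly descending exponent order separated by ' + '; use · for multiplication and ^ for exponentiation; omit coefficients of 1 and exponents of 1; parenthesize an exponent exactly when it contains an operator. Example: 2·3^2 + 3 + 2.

3^(3 + 1)

G_0 = 9. HB_2(9) = 2^(2 + 1) + 1. Bump = 82. G_1 = 81.
G_1 = 81. HB_3(81) = 3^(3 + 1). Bump = 1024. G_2 = 1023.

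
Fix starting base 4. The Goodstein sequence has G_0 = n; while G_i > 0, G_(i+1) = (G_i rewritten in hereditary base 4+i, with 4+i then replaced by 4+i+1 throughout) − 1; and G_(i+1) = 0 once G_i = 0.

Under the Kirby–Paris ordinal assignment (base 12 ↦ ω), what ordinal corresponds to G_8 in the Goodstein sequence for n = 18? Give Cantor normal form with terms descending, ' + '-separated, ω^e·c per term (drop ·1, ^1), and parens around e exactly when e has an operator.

ω·6 + 1

G_0=18  [base 4] 4^2 + 2  →[4↦5]→  5^2 + 2 = 27  −1 ⇒ G_1=26
G_1=26  [base 5] 5^2 + 1  →[5↦6]→  6^2 + 1 = 37  −1 ⇒ G_2=36
G_2=36  [base 6] 6^2  →[6↦7]→  7^2 = 49  −1 ⇒ G_3=48
G_3=48  [base 7] 6·7 + 6  →[7↦8]→  6·8 + 6 = 54  −1 ⇒ G_4=53
G_4=53  [base 8] 6·8 + 5  →[8↦9]→  6·9 + 5 = 59  −1 ⇒ G_5=58
G_5=58  [base 9] 6·9 + 4  →[9↦10]→  6·10 + 4 = 64  −1 ⇒ G_6=63
G_6=63  [base 10] 6·10 + 3  →[10↦11]→  6·11 + 3 = 69  −1 ⇒ G_7=68
G_7=68  [base 11] 6·11 + 2  →[11↦12]→  6·12 + 2 = 74  −1 ⇒ G_8=73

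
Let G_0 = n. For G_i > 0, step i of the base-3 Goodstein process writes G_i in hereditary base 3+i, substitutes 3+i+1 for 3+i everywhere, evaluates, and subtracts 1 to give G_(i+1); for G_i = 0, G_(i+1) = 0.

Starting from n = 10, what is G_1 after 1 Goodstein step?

16

i=0: 10 = 3^2 + 1 (b=3); 3→4: 4^2 + 1 = 17; 17−1 = 16
i=1: 16 = 4^2 (b=4); 4→5: 5^2 = 25; 25−1 = 24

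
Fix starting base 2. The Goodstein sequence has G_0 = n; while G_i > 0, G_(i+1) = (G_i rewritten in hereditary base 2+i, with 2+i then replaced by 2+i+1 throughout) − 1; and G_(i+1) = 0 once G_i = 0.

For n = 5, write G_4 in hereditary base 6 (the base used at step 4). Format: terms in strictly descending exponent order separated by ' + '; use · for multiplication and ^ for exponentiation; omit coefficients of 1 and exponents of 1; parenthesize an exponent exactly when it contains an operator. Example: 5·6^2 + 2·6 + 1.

3·6^3 + 3·6^2 + 3·6 + 1

5 —HB2→ 2^2 + 1 —bump→ 3^3 + 1 = 28 —(−1)→ 27
27 —HB3→ 3^3 —bump→ 4^4 = 256 —(−1)→ 255
255 —HB4→ 3·4^3 + 3·4^2 + 3·4 + 3 —bump→ 3·5^3 + 3·5^2 + 3·5 + 3 = 468 —(−1)→ 467
467 —HB5→ 3·5^3 + 3·5^2 + 3·5 + 2 —bump→ 3·6^3 + 3·6^2 + 3·6 + 2 = 776 —(−1)→ 775
775 —HB6→ 3·6^3 + 3·6^2 + 3·6 + 1 —bump→ 3·7^3 + 3·7^2 + 3·7 + 1 = 1198 —(−1)→ 1197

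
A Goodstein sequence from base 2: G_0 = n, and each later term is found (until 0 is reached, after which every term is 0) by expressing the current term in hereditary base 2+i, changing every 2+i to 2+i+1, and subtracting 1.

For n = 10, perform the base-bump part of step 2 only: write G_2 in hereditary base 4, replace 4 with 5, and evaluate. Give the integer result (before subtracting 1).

[0] 10 ≡ 2^(2 + 1) + 2 (base 2). Lift 3: 84. −1: 83.
[1] 83 ≡ 3^(3 + 1) + 2 (base 3). Lift 4: 1026. −1: 1025.
[2] 1025 ≡ 4^(4 + 1) + 1 (base 4). Lift 5: 15626. −1: 15625.

15626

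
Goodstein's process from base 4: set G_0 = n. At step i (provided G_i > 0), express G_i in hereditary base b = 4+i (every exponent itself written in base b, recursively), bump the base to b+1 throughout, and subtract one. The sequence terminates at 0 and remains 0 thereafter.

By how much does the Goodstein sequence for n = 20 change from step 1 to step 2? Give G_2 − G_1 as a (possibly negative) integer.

10

i=0: 20 = 4^2 + 4 (b=4); 4→5: 5^2 + 5 = 30; 30−1 = 29
i=1: 29 = 5^2 + 4 (b=5); 5→6: 6^2 + 4 = 40; 40−1 = 39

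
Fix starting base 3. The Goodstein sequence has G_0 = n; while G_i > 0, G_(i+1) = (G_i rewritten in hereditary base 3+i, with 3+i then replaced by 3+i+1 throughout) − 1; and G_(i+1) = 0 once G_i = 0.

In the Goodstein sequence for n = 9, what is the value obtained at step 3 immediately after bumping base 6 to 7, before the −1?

G_0=9  [base 3] 3^2  →[3↦4]→  4^2 = 16  −1 ⇒ G_1=15
G_1=15  [base 4] 3·4 + 3  →[4↦5]→  3·5 + 3 = 18  −1 ⇒ G_2=17
G_2=17  [base 5] 3·5 + 2  →[5↦6]→  3·6 + 2 = 20  −1 ⇒ G_3=19
G_3=19  [base 6] 3·6 + 1  →[6↦7]→  3·7 + 1 = 22  −1 ⇒ G_4=21

22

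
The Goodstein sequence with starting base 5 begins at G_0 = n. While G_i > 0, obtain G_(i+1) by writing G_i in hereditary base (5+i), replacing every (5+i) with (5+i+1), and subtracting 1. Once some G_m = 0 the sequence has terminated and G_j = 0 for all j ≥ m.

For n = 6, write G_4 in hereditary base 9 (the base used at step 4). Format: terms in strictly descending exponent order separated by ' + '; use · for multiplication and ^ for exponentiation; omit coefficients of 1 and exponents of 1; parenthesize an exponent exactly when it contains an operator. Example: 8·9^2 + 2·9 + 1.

G_0 = 6. HB_5(6) = 5 + 1. Bump = 7. G_1 = 6.
G_1 = 6. HB_6(6) = 6. Bump = 7. G_2 = 6.
G_2 = 6. HB_7(6) = 6. Bump = 6. G_3 = 5.
G_3 = 5. HB_8(5) = 5. Bump = 5. G_4 = 4.

4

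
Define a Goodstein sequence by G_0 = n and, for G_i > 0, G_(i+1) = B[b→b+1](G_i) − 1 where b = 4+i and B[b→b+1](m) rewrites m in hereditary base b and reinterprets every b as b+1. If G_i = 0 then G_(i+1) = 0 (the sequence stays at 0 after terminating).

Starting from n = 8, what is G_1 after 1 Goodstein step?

(0) 8|_4 = 2·4 ↦ 2·5|_5 = 10 ⇒ 9
(1) 9|_5 = 5 + 4 ↦ 6 + 4|_6 = 10 ⇒ 9

9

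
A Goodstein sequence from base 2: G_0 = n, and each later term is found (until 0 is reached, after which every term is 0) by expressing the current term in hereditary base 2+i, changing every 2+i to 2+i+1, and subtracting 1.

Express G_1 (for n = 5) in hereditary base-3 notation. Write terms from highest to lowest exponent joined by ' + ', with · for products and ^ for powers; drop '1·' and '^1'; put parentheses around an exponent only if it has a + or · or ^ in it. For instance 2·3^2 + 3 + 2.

3^3

[0] 5 ≡ 2^2 + 1 (base 2). Lift 3: 28. −1: 27.
[1] 27 ≡ 3^3 (base 3). Lift 4: 256. −1: 255.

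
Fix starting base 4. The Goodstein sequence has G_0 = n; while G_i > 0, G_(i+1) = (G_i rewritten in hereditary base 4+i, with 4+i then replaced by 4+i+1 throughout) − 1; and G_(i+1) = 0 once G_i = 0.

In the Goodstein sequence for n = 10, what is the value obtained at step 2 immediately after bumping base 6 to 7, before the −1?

G_0=10  [base 4] 2·4 + 2  →[4↦5]→  2·5 + 2 = 12  −1 ⇒ G_1=11
G_1=11  [base 5] 2·5 + 1  →[5↦6]→  2·6 + 1 = 13  −1 ⇒ G_2=12
G_2=12  [base 6] 2·6  →[6↦7]→  2·7 = 14  −1 ⇒ G_3=13

14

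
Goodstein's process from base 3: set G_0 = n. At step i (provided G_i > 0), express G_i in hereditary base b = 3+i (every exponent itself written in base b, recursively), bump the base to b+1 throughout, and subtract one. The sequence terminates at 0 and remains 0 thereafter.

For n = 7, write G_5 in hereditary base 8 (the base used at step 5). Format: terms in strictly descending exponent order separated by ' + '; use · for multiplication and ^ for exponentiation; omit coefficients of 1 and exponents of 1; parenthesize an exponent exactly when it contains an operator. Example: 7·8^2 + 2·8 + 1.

8 + 1

step 0: 7 = 2·3 + 1; sub 4 for 3: 2·4 + 1; = 9; G_1 = 9−1 = 8
step 1: 8 = 2·4; sub 5 for 4: 2·5; = 10; G_2 = 10−1 = 9
step 2: 9 = 5 + 4; sub 6 for 5: 6 + 4; = 10; G_3 = 10−1 = 9
step 3: 9 = 6 + 3; sub 7 for 6: 7 + 3; = 10; G_4 = 10−1 = 9
step 4: 9 = 7 + 2; sub 8 for 7: 8 + 2; = 10; G_5 = 10−1 = 9
step 5: 9 = 8 + 1; sub 9 for 8: 9 + 1; = 10; G_6 = 10−1 = 9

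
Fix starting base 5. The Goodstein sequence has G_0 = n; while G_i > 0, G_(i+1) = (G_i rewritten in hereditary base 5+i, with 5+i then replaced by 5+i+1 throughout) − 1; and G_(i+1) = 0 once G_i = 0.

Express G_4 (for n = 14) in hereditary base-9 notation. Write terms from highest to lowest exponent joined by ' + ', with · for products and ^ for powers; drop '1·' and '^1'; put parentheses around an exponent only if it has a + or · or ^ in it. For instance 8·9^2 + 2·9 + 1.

14 —HB5→ 2·5 + 4 —bump→ 2·6 + 4 = 16 —(−1)→ 15
15 —HB6→ 2·6 + 3 —bump→ 2·7 + 3 = 17 —(−1)→ 16
16 —HB7→ 2·7 + 2 —bump→ 2·8 + 2 = 18 —(−1)→ 17
17 —HB8→ 2·8 + 1 —bump→ 2·9 + 1 = 19 —(−1)→ 18
18 —HB9→ 2·9 —bump→ 2·10 = 20 —(−1)→ 19

2·9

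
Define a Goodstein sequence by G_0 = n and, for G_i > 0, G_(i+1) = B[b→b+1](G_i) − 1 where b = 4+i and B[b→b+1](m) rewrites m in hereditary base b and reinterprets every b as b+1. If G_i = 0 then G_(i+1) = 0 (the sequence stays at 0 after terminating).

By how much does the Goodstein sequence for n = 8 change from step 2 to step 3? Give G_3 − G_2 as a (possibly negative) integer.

i=0: 8 = 2·4 (b=4); 4→5: 2·5 = 10; 10−1 = 9
i=1: 9 = 5 + 4 (b=5); 5→6: 6 + 4 = 10; 10−1 = 9
i=2: 9 = 6 + 3 (b=6); 6→7: 7 + 3 = 10; 10−1 = 9

0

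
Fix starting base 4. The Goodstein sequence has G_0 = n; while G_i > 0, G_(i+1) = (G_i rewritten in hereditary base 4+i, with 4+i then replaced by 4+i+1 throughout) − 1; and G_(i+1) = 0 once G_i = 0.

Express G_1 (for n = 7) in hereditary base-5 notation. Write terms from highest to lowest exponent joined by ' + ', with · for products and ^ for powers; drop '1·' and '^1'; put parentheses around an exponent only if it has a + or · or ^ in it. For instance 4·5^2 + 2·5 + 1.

G_0 = 7. HB_4(7) = 4 + 3. Bump = 8. G_1 = 7.
G_1 = 7. HB_5(7) = 5 + 2. Bump = 8. G_2 = 7.

5 + 2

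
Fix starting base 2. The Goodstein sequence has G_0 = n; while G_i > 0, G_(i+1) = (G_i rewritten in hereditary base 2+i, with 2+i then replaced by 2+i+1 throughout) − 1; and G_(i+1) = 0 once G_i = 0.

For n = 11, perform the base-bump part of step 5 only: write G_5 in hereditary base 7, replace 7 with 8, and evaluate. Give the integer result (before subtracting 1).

step 0: 11 = 2^(2 + 1) + 2 + 1; sub 3 for 2: 3^(3 + 1) + 3 + 1; = 85; G_1 = 85−1 = 84
step 1: 84 = 3^(3 + 1) + 3; sub 4 for 3: 4^(4 + 1) + 4; = 1028; G_2 = 1028−1 = 1027
step 2: 1027 = 4^(4 + 1) + 3; sub 5 for 4: 5^(5 + 1) + 3; = 15628; G_3 = 15628−1 = 15627
step 3: 15627 = 5^(5 + 1) + 2; sub 6 for 5: 6^(6 + 1) + 2; = 279938; G_4 = 279938−1 = 279937
step 4: 279937 = 6^(6 + 1) + 1; sub 7 for 6: 7^(7 + 1) + 1; = 5764802; G_5 = 5764802−1 = 5764801
step 5: 5764801 = 7^(7 + 1); sub 8 for 7: 8^(8 + 1); = 134217728; G_6 = 134217728−1 = 134217727

134217728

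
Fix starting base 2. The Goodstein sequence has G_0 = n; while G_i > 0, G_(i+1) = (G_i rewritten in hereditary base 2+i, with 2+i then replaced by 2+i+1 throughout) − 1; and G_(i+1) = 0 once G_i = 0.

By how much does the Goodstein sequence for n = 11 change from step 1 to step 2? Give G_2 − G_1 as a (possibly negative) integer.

943

G_0 = 11. HB_2(11) = 2^(2 + 1) + 2 + 1. Bump = 85. G_1 = 84.
G_1 = 84. HB_3(84) = 3^(3 + 1) + 3. Bump = 1028. G_2 = 1027.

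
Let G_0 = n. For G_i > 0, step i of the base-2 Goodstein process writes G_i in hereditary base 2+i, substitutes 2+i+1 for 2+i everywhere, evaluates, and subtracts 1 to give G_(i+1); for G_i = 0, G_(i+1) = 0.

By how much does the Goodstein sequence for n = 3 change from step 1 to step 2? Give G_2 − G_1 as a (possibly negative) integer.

base 2: 3 = 2 + 1; at 3: 3 + 1 = 4; next = 3
base 3: 3 = 3; at 4: 4 = 4; next = 3

0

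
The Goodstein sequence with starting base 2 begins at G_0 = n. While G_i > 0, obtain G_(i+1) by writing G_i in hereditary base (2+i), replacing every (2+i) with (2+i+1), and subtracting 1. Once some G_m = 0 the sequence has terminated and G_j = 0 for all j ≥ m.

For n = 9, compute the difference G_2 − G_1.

942

G_0 = 9. HB_2(9) = 2^(2 + 1) + 1. Bump = 82. G_1 = 81.
G_1 = 81. HB_3(81) = 3^(3 + 1). Bump = 1024. G_2 = 1023.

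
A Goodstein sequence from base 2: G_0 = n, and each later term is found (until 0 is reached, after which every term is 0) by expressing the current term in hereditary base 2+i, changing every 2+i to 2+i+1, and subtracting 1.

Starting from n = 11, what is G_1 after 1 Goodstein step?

11 —HB2→ 2^(2 + 1) + 2 + 1 —bump→ 3^(3 + 1) + 3 + 1 = 85 —(−1)→ 84
84 —HB3→ 3^(3 + 1) + 3 —bump→ 4^(4 + 1) + 4 = 1028 —(−1)→ 1027

84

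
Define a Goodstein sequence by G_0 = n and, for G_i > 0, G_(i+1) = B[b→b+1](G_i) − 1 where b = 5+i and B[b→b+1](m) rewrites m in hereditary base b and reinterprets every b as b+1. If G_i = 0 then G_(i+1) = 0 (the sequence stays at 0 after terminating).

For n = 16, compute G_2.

step 0: 16 = 3·5 + 1; sub 6 for 5: 3·6 + 1; = 19; G_1 = 19−1 = 18
step 1: 18 = 3·6; sub 7 for 6: 3·7; = 21; G_2 = 21−1 = 20
step 2: 20 = 2·7 + 6; sub 8 for 7: 2·8 + 6; = 22; G_3 = 22−1 = 21

20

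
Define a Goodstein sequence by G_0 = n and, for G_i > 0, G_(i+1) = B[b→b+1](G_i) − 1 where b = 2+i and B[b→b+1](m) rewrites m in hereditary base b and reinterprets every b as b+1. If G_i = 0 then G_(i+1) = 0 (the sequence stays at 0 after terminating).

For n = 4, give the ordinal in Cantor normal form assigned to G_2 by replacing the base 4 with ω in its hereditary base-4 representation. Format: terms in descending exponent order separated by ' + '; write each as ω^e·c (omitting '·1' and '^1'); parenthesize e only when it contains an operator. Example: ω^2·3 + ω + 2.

base 2: 4 = 2^2; at 3: 3^3 = 27; next = 26
base 3: 26 = 2·3^2 + 2·3 + 2; at 4: 2·4^2 + 2·4 + 2 = 42; next = 41
base 4: 41 = 2·4^2 + 2·4 + 1; at 5: 2·5^2 + 2·5 + 1 = 61; next = 60

ω^2·2 + ω·2 + 1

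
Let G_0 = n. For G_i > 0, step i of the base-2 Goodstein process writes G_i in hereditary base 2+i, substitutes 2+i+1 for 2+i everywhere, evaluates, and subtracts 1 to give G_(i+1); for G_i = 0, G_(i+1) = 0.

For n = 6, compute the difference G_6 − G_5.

89204

base 2: 6 = 2^2 + 2; at 3: 3^3 + 3 = 30; next = 29
base 3: 29 = 3^3 + 2; at 4: 4^4 + 2 = 258; next = 257
base 4: 257 = 4^4 + 1; at 5: 5^5 + 1 = 3126; next = 3125
base 5: 3125 = 5^5; at 6: 6^6 = 46656; next = 46655
base 6: 46655 = 5·6^5 + 5·6^4 + 5·6^3 + 5·6^2 + 5·6 + 5; at 7: 5·7^5 + 5·7^4 + 5·7^3 + 5·7^2 + 5·7 + 5 = 98040; next = 98039
base 7: 98039 = 5·7^5 + 5·7^4 + 5·7^3 + 5·7^2 + 5·7 + 4; at 8: 5·8^5 + 5·8^4 + 5·8^3 + 5·8^2 + 5·8 + 4 = 187244; next = 187243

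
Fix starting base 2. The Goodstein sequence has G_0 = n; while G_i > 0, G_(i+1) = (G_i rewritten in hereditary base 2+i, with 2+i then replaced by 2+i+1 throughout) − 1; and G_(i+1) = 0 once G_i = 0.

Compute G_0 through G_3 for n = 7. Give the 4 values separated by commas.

step 0: 7 = 2^2 + 2 + 1; sub 3 for 2: 3^3 + 3 + 1; = 31; G_1 = 31−1 = 30
step 1: 30 = 3^3 + 3; sub 4 for 3: 4^4 + 4; = 260; G_2 = 260−1 = 259
step 2: 259 = 4^4 + 3; sub 5 for 4: 5^5 + 3; = 3128; G_3 = 3128−1 = 3127

7, 30, 259, 3127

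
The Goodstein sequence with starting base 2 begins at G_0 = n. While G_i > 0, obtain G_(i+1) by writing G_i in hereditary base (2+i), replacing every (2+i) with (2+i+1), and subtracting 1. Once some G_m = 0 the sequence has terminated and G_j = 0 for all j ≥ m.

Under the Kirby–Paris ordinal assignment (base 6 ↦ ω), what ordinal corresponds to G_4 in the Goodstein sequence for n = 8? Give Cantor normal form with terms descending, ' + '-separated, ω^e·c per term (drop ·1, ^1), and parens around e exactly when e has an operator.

base 2: 8 = 2^(2 + 1); at 3: 3^(3 + 1) = 81; next = 80
base 3: 80 = 2·3^3 + 2·3^2 + 2·3 + 2; at 4: 2·4^4 + 2·4^2 + 2·4 + 2 = 554; next = 553
base 4: 553 = 2·4^4 + 2·4^2 + 2·4 + 1; at 5: 2·5^5 + 2·5^2 + 2·5 + 1 = 6311; next = 6310
base 5: 6310 = 2·5^5 + 2·5^2 + 2·5; at 6: 2·6^6 + 2·6^2 + 2·6 = 93396; next = 93395
base 6: 93395 = 2·6^6 + 2·6^2 + 6 + 5; at 7: 2·7^7 + 2·7^2 + 7 + 5 = 1647196; next = 1647195

ω^ω·2 + ω^2·2 + ω + 5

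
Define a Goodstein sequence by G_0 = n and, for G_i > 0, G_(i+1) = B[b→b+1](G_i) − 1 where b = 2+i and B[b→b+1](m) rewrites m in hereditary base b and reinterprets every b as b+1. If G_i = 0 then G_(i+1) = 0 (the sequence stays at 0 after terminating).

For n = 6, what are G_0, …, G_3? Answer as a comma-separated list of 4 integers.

[0] 6 ≡ 2^2 + 2 (base 2). Lift 3: 30. −1: 29.
[1] 29 ≡ 3^3 + 2 (base 3). Lift 4: 258. −1: 257.
[2] 257 ≡ 4^4 + 1 (base 4). Lift 5: 3126. −1: 3125.

6, 29, 257, 3125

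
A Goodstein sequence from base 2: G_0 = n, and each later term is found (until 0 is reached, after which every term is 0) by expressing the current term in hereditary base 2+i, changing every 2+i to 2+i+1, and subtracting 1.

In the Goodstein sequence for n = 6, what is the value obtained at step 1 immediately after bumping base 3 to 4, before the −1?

258

i=0: 6 = 2^2 + 2 (b=2); 2→3: 3^3 + 3 = 30; 30−1 = 29
i=1: 29 = 3^3 + 2 (b=3); 3→4: 4^4 + 2 = 258; 258−1 = 257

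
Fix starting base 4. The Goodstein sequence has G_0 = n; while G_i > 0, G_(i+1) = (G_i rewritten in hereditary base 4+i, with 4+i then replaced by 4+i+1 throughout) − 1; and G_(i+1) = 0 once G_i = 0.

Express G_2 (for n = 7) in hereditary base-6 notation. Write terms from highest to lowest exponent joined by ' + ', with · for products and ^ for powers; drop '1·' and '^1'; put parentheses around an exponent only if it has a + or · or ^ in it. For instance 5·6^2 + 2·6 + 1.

step 0: 7 = 4 + 3; sub 5 for 4: 5 + 3; = 8; G_1 = 8−1 = 7
step 1: 7 = 5 + 2; sub 6 for 5: 6 + 2; = 8; G_2 = 8−1 = 7
step 2: 7 = 6 + 1; sub 7 for 6: 7 + 1; = 8; G_3 = 8−1 = 7

6 + 1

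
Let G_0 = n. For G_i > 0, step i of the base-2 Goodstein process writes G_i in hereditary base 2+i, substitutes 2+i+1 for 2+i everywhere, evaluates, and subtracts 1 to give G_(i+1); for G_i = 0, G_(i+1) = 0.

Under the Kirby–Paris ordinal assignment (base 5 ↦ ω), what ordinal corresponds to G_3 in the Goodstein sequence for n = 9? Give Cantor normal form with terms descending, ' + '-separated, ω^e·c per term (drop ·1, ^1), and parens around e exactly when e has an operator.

ω^ω·3 + ω^3·3 + ω^2·3 + ω·3 + 2

base 2: 9 = 2^(2 + 1) + 1; at 3: 3^(3 + 1) + 1 = 82; next = 81
base 3: 81 = 3^(3 + 1); at 4: 4^(4 + 1) = 1024; next = 1023
base 4: 1023 = 3·4^4 + 3·4^3 + 3·4^2 + 3·4 + 3; at 5: 3·5^5 + 3·5^3 + 3·5^2 + 3·5 + 3 = 9843; next = 9842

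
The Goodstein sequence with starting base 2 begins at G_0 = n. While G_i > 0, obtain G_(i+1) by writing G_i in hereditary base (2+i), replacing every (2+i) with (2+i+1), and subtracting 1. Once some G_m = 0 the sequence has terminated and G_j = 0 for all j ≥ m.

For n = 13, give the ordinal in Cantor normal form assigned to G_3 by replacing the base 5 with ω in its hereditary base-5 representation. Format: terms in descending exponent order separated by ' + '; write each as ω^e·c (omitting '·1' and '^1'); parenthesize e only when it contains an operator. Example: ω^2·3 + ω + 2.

ω^(ω + 1) + ω^3·3 + ω^2·3 + ω·3 + 2

i=0: 13 = 2^(2 + 1) + 2^2 + 1 (b=2); 2→3: 3^(3 + 1) + 3^3 + 1 = 109; 109−1 = 108
i=1: 108 = 3^(3 + 1) + 3^3 (b=3); 3→4: 4^(4 + 1) + 4^4 = 1280; 1280−1 = 1279
i=2: 1279 = 4^(4 + 1) + 3·4^3 + 3·4^2 + 3·4 + 3 (b=4); 4→5: 5^(5 + 1) + 3·5^3 + 3·5^2 + 3·5 + 3 = 16093; 16093−1 = 16092
i=3: 16092 = 5^(5 + 1) + 3·5^3 + 3·5^2 + 3·5 + 2 (b=5); 5→6: 6^(6 + 1) + 3·6^3 + 3·6^2 + 3·6 + 2 = 280712; 280712−1 = 280711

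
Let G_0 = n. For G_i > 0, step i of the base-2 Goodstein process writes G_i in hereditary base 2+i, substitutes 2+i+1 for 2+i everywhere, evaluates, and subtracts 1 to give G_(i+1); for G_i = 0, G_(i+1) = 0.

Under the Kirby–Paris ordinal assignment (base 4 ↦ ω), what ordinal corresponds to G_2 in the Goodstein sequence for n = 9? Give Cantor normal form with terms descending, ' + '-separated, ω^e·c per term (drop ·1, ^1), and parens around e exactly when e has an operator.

ω^ω·3 + ω^3·3 + ω^2·3 + ω·3 + 3

G_0 = 9. HB_2(9) = 2^(2 + 1) + 1. Bump = 82. G_1 = 81.
G_1 = 81. HB_3(81) = 3^(3 + 1). Bump = 1024. G_2 = 1023.
G_2 = 1023. HB_4(1023) = 3·4^4 + 3·4^3 + 3·4^2 + 3·4 + 3. Bump = 9843. G_3 = 9842.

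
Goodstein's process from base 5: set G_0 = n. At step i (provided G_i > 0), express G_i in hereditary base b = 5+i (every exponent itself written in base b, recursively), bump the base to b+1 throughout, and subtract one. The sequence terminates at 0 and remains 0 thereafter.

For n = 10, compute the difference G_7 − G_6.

0

step 0: 10 = 2·5; sub 6 for 5: 2·6; = 12; G_1 = 12−1 = 11
step 1: 11 = 6 + 5; sub 7 for 6: 7 + 5; = 12; G_2 = 12−1 = 11
step 2: 11 = 7 + 4; sub 8 for 7: 8 + 4; = 12; G_3 = 12−1 = 11
step 3: 11 = 8 + 3; sub 9 for 8: 9 + 3; = 12; G_4 = 12−1 = 11
step 4: 11 = 9 + 2; sub 10 for 9: 10 + 2; = 12; G_5 = 12−1 = 11
step 5: 11 = 10 + 1; sub 11 for 10: 11 + 1; = 12; G_6 = 12−1 = 11
step 6: 11 = 11; sub 12 for 11: 12; = 12; G_7 = 12−1 = 11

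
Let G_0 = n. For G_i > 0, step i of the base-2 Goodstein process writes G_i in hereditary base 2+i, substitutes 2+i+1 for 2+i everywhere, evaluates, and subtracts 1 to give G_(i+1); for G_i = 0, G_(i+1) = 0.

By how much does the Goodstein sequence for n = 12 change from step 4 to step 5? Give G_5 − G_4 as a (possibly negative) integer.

5484891

step 0: 12 = 2^(2 + 1) + 2^2; sub 3 for 2: 3^(3 + 1) + 3^3; = 108; G_1 = 108−1 = 107
step 1: 107 = 3^(3 + 1) + 2·3^2 + 2·3 + 2; sub 4 for 3: 4^(4 + 1) + 2·4^2 + 2·4 + 2; = 1066; G_2 = 1066−1 = 1065
step 2: 1065 = 4^(4 + 1) + 2·4^2 + 2·4 + 1; sub 5 for 4: 5^(5 + 1) + 2·5^2 + 2·5 + 1; = 15686; G_3 = 15686−1 = 15685
step 3: 15685 = 5^(5 + 1) + 2·5^2 + 2·5; sub 6 for 5: 6^(6 + 1) + 2·6^2 + 2·6; = 280020; G_4 = 280020−1 = 280019
step 4: 280019 = 6^(6 + 1) + 2·6^2 + 6 + 5; sub 7 for 6: 7^(7 + 1) + 2·7^2 + 7 + 5; = 5764911; G_5 = 5764911−1 = 5764910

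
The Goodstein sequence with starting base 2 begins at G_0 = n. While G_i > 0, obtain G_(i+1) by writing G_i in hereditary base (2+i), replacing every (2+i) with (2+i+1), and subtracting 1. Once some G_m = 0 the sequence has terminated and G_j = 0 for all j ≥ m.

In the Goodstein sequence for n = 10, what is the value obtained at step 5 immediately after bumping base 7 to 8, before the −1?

G_0=10  [base 2] 2^(2 + 1) + 2  →[2↦3]→  3^(3 + 1) + 3 = 84  −1 ⇒ G_1=83
G_1=83  [base 3] 3^(3 + 1) + 2  →[3↦4]→  4^(4 + 1) + 2 = 1026  −1 ⇒ G_2=1025
G_2=1025  [base 4] 4^(4 + 1) + 1  →[4↦5]→  5^(5 + 1) + 1 = 15626  −1 ⇒ G_3=15625
G_3=15625  [base 5] 5^(5 + 1)  →[5↦6]→  6^(6 + 1) = 279936  −1 ⇒ G_4=279935
G_4=279935  [base 6] 5·6^6 + 5·6^5 + 5·6^4 + 5·6^3 + 5·6^2 + 5·6 + 5  →[6↦7]→  5·7^7 + 5·7^5 + 5·7^4 + 5·7^3 + 5·7^2 + 5·7 + 5 = 4215755  −1 ⇒ G_5=4215754
G_5=4215754  [base 7] 5·7^7 + 5·7^5 + 5·7^4 + 5·7^3 + 5·7^2 + 5·7 + 4  →[7↦8]→  5·8^8 + 5·8^5 + 5·8^4 + 5·8^3 + 5·8^2 + 5·8 + 4 = 84073324  −1 ⇒ G_6=84073323

84073324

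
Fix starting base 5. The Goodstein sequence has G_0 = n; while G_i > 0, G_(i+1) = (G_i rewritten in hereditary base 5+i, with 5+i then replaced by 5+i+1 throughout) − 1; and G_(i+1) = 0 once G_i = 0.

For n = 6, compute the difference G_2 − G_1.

0

G_0=6  [base 5] 5 + 1  →[5↦6]→  6 + 1 = 7  −1 ⇒ G_1=6
G_1=6  [base 6] 6  →[6↦7]→  7 = 7  −1 ⇒ G_2=6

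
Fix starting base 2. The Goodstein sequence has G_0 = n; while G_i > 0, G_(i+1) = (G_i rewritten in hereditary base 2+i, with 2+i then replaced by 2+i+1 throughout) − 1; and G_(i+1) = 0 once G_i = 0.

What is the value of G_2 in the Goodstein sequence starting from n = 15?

1283

base 2: 15 = 2^(2 + 1) + 2^2 + 2 + 1; at 3: 3^(3 + 1) + 3^3 + 3 + 1 = 112; next = 111
base 3: 111 = 3^(3 + 1) + 3^3 + 3; at 4: 4^(4 + 1) + 4^4 + 4 = 1284; next = 1283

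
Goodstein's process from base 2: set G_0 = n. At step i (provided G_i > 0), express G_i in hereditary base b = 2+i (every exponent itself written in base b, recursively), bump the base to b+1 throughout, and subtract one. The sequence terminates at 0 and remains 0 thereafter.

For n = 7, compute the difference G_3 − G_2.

i=0: 7 = 2^2 + 2 + 1 (b=2); 2→3: 3^3 + 3 + 1 = 31; 31−1 = 30
i=1: 30 = 3^3 + 3 (b=3); 3→4: 4^4 + 4 = 260; 260−1 = 259
i=2: 259 = 4^4 + 3 (b=4); 4→5: 5^5 + 3 = 3128; 3128−1 = 3127

2868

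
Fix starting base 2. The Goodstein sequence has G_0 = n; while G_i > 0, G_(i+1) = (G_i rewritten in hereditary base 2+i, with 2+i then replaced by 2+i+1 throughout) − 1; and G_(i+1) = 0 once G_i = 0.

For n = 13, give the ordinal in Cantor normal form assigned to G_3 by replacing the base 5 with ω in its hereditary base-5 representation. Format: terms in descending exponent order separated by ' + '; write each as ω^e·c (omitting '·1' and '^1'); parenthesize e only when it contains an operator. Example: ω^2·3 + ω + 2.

ω^(ω + 1) + ω^3·3 + ω^2·3 + ω·3 + 2

[0] 13 ≡ 2^(2 + 1) + 2^2 + 1 (base 2). Lift 3: 109. −1: 108.
[1] 108 ≡ 3^(3 + 1) + 3^3 (base 3). Lift 4: 1280. −1: 1279.
[2] 1279 ≡ 4^(4 + 1) + 3·4^3 + 3·4^2 + 3·4 + 3 (base 4). Lift 5: 16093. −1: 16092.
[3] 16092 ≡ 5^(5 + 1) + 3·5^3 + 3·5^2 + 3·5 + 2 (base 5). Lift 6: 280712. −1: 280711.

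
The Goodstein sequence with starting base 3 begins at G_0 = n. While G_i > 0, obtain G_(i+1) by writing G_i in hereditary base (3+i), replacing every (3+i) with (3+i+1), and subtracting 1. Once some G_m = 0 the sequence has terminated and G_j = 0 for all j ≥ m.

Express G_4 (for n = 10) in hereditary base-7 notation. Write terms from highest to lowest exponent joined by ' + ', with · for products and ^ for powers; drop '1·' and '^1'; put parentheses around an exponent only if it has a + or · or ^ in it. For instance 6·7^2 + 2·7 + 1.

step 0: 10 = 3^2 + 1; sub 4 for 3: 4^2 + 1; = 17; G_1 = 17−1 = 16
step 1: 16 = 4^2; sub 5 for 4: 5^2; = 25; G_2 = 25−1 = 24
step 2: 24 = 4·5 + 4; sub 6 for 5: 4·6 + 4; = 28; G_3 = 28−1 = 27
step 3: 27 = 4·6 + 3; sub 7 for 6: 4·7 + 3; = 31; G_4 = 31−1 = 30
step 4: 30 = 4·7 + 2; sub 8 for 7: 4·8 + 2; = 34; G_5 = 34−1 = 33

4·7 + 2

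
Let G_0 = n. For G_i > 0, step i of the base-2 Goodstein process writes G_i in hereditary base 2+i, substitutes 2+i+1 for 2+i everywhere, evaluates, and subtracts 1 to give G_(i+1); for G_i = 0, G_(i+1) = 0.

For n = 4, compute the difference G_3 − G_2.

G_0 = 4. HB_2(4) = 2^2. Bump = 27. G_1 = 26.
G_1 = 26. HB_3(26) = 2·3^2 + 2·3 + 2. Bump = 42. G_2 = 41.
G_2 = 41. HB_4(41) = 2·4^2 + 2·4 + 1. Bump = 61. G_3 = 60.

19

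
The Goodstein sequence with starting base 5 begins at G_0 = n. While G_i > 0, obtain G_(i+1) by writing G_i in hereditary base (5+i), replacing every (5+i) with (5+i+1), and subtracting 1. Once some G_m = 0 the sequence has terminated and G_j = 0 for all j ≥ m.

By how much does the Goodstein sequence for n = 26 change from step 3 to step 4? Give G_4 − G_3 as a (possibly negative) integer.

G_0 = 26. HB_5(26) = 5^2 + 1. Bump = 37. G_1 = 36.
G_1 = 36. HB_6(36) = 6^2. Bump = 49. G_2 = 48.
G_2 = 48. HB_7(48) = 6·7 + 6. Bump = 54. G_3 = 53.
G_3 = 53. HB_8(53) = 6·8 + 5. Bump = 59. G_4 = 58.

5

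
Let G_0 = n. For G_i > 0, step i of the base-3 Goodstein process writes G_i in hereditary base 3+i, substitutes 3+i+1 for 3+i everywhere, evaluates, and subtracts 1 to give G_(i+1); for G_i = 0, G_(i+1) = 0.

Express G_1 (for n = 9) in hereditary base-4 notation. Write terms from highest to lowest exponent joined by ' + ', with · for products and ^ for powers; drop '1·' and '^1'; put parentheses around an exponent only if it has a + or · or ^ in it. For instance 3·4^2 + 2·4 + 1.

G_0 = 9. HB_3(9) = 3^2. Bump = 16. G_1 = 15.
G_1 = 15. HB_4(15) = 3·4 + 3. Bump = 18. G_2 = 17.

3·4 + 3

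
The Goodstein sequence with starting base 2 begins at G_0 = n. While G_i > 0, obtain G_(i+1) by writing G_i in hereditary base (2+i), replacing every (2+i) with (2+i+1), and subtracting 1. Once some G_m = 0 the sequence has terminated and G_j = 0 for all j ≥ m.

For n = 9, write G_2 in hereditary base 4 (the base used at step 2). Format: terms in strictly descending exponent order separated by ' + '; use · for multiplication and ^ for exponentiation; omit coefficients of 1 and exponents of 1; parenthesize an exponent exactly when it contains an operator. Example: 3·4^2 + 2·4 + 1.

3·4^4 + 3·4^3 + 3·4^2 + 3·4 + 3

9 —HB2→ 2^(2 + 1) + 1 —bump→ 3^(3 + 1) + 1 = 82 —(−1)→ 81
81 —HB3→ 3^(3 + 1) —bump→ 4^(4 + 1) = 1024 —(−1)→ 1023
1023 —HB4→ 3·4^4 + 3·4^3 + 3·4^2 + 3·4 + 3 —bump→ 3·5^5 + 3·5^3 + 3·5^2 + 3·5 + 3 = 9843 —(−1)→ 9842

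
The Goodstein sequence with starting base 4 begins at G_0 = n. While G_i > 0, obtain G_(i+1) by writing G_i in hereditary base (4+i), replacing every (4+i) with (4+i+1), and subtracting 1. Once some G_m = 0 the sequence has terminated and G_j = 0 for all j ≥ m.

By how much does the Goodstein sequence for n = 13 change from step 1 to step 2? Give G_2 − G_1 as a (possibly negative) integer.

[0] 13 ≡ 3·4 + 1 (base 4). Lift 5: 16. −1: 15.
[1] 15 ≡ 3·5 (base 5). Lift 6: 18. −1: 17.

2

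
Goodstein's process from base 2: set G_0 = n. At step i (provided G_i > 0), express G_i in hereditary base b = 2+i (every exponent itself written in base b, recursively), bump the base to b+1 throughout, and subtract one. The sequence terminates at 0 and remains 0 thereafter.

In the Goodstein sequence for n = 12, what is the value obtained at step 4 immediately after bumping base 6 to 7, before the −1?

i=0: 12 = 2^(2 + 1) + 2^2 (b=2); 2→3: 3^(3 + 1) + 3^3 = 108; 108−1 = 107
i=1: 107 = 3^(3 + 1) + 2·3^2 + 2·3 + 2 (b=3); 3→4: 4^(4 + 1) + 2·4^2 + 2·4 + 2 = 1066; 1066−1 = 1065
i=2: 1065 = 4^(4 + 1) + 2·4^2 + 2·4 + 1 (b=4); 4→5: 5^(5 + 1) + 2·5^2 + 2·5 + 1 = 15686; 15686−1 = 15685
i=3: 15685 = 5^(5 + 1) + 2·5^2 + 2·5 (b=5); 5→6: 6^(6 + 1) + 2·6^2 + 2·6 = 280020; 280020−1 = 280019

5764911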